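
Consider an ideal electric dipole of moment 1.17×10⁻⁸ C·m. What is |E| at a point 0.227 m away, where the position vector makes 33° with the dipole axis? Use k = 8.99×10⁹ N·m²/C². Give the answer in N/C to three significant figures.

At angle θ the dipole field magnitude is E = (kp/r³)·√(1 + 3cos²θ).
kp/r³ = (8.99×10⁹)(1.17×10⁻⁸) / (0.227)³ = 8992 N/C.
√(1 + 3cos²33°) = √(1 + 3·0.7034) = √3.1101 ≈ 1.7635.
E ≈ 8992 × 1.764 = 1.586×10⁴ N/C.

E ≈ 1.59×10⁴ N/C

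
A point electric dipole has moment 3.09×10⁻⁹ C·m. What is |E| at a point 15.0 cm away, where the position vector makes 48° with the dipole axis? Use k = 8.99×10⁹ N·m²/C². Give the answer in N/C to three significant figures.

E ≈ 1.26×10⁴ N/C

At angle θ the dipole field magnitude is E = (kp/r³)·√(1 + 3cos²θ).
kp/r³ = (8.99×10⁹)(3.09×10⁻⁹) / (0.150)³ = 8231 N/C.
√(1 + 3cos²48°) = √(1 + 3·0.4477) = √2.3432 ≈ 1.5308.
E ≈ 8231 × 1.531 = 1.260×10⁴ N/C.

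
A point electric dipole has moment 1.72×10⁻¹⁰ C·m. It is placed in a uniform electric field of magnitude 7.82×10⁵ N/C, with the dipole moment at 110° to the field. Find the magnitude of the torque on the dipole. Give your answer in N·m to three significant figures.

Torque on an electric dipole: τ = pE sinθ.
τ = (1.72×10⁻¹⁰)(7.82×10⁵)·sin110° = 1.264×10⁻⁴ N·m.

τ ≈ 1.26×10⁻⁴ N·m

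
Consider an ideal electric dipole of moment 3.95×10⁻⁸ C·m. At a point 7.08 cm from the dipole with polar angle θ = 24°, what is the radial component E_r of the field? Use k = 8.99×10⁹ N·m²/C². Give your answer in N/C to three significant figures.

For a dipole, E_r = (2kp cosθ)/r³.
kp/r³ = (8.99×10⁹)(3.95×10⁻⁸)/(0.0708)³ = 1.001×10⁶ N/C.
E_r = 2·1.001×10⁶·cos24° = 1.828×10⁶ N/C.

E_r ≈ 1.83×10⁶ N/C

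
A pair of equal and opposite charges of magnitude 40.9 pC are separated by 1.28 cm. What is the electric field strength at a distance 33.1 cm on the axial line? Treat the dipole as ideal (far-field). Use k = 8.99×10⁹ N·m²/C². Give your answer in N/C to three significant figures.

E ≈ 0.260 N/C

Dipole moment p = qd = (4.09×10⁻¹¹ C)(0.0128 m) = 5.235×10⁻¹³ C·m.
On the dipole axis E = 2kp/r³.
E = 2·(8.99×10⁹)(5.235×10⁻¹³) / (0.331)³ = 0.2596 N/C.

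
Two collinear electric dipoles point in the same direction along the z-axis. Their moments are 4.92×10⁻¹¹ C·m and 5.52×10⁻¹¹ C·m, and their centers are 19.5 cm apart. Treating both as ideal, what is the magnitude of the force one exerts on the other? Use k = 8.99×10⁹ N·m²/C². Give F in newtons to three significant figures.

On-axis field of dipole 1 at distance r: E = 2kp₁/r³. Force on dipole 2 is F = p₂·dE/dr (gradient along axis).
dE/dr = −6kp₁/r⁴, so |F| = 6kp₁p₂/r⁴ (attractive for aligned moments).
F = 6(8.99×10⁹)(4.92×10⁻¹¹)(5.52×10⁻¹¹)/(0.195)⁴ = 1.013×10⁻⁷ N.

F ≈ 1.01×10⁻⁷ N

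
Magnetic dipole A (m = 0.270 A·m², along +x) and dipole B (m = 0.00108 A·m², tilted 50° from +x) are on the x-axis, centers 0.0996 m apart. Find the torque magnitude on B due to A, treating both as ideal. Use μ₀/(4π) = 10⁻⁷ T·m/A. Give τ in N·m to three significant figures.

τ ≈ 4.52×10⁻⁸ N·m

Dipole B is on the axis of dipole A, so B₁ there is axial: B₁ = (μ₀/4π)·2m₁/r³ along +x.
B₁ = 2(10⁻⁷)(0.270)/(0.0996)³ = 5.465×10⁻⁵ T.
τ = m₂ B₁ sinθ.
τ = (0.00108)(5.465×10⁻⁵)·sin50° = 4.522×10⁻⁸ N·m.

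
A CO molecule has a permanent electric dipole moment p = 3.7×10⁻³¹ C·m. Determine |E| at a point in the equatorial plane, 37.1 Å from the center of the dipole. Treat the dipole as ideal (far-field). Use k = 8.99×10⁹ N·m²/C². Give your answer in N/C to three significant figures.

In the equatorial plane E = kp/r³.
E = (8.99×10⁹)(3.70×10⁻³¹) / (3.71×10⁻⁹)³ = 6.514×10⁴ N/C.

E ≈ 6.51×10⁴ N/C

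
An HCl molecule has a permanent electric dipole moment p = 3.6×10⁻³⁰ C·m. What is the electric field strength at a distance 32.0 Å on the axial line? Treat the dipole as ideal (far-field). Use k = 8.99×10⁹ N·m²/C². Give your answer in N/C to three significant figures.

E ≈ 1.98×10⁶ N/C

On the dipole axis E = 2kp/r³.
E = 2·(8.99×10⁹)(3.60×10⁻³⁰) / (3.20×10⁻⁹)³ = 1.975×10⁶ N/C.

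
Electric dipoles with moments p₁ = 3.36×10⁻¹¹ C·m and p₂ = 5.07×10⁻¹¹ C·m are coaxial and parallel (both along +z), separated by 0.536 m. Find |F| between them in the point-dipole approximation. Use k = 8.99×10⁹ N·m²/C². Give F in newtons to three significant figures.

F ≈ 1.11×10⁻⁹ N

On-axis field of dipole 1 at distance r: E = 2kp₁/r³. Force on dipole 2 is F = p₂·dE/dr (gradient along axis).
dE/dr = −6kp₁/r⁴, so |F| = 6kp₁p₂/r⁴ (attractive for aligned moments).
F = 6(8.99×10⁹)(3.36×10⁻¹¹)(5.07×10⁻¹¹)/(0.536)⁴ = 1.113×10⁻⁹ N.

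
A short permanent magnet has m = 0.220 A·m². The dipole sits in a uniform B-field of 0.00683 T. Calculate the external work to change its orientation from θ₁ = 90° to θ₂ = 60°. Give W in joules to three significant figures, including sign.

W ≈ -7.51×10⁻⁴ J

W_ext = ΔU = −mB cosθ₂ + mB cosθ₁ = mB(cosθ₁ − cosθ₂).
W = (0.220)(0.00683)·(cos90° − cos60°) = (0.001503)·(-0.5000) = -7.513×10⁻⁴ J.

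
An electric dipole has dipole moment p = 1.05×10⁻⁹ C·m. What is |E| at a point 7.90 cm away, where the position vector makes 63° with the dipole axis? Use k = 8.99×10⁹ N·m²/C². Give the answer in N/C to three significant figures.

E ≈ 2.44×10⁴ N/C

At angle θ the dipole field magnitude is E = (kp/r³)·√(1 + 3cos²θ).
kp/r³ = (8.99×10⁹)(1.05×10⁻⁹) / (0.0790)³ = 1.915×10⁴ N/C.
√(1 + 3cos²63°) = √(1 + 3·0.2061) = √1.6183 ≈ 1.2721.
E ≈ 1.915×10⁴ × 1.272 = 2.436×10⁴ N/C.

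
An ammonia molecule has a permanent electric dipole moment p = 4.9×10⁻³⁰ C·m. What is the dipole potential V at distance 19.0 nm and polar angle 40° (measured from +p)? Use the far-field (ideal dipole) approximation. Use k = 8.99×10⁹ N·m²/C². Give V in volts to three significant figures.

V ≈ 9.35×10⁻⁵ V

The dipole potential is V = kp cosθ / r².
V = (8.99×10⁹)(4.90×10⁻³⁰)·cos40° / (1.90×10⁻⁸)² = 9.348×10⁻⁵ V.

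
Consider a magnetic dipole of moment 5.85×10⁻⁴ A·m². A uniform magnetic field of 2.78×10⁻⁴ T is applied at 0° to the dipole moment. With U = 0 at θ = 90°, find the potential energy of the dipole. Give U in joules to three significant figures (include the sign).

U ≈ -1.63×10⁻⁷ J

U = −m·B = −mB cosθ.
U = −(5.85×10⁻⁴)(2.78×10⁻⁴)·cos0° = -1.626×10⁻⁷ J.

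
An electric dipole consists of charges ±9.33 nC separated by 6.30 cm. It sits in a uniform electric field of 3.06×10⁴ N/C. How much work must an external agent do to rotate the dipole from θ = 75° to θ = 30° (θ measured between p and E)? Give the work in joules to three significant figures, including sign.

Dipole moment p = qd = (9.33×10⁻⁹ C)(0.0630 m) = 5.878×10⁻¹⁰ C·m.
W_ext = ΔU = U(θ₂) − U(θ₁) = −pE cosθ₂ − (−pE cosθ₁) = pE(cosθ₁ − cosθ₂).
W = (5.878×10⁻¹⁰)(3.06×10⁴)·(cos75° − cos30°) = (1.799×10⁻⁵)·(-0.6072) = -1.092×10⁻⁵ J.

W ≈ -1.09×10⁻⁵ J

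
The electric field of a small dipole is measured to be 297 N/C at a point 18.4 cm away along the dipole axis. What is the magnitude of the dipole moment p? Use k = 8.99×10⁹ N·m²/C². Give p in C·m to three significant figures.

p ≈ 1.03×10⁻¹⁰ C·m

On axis E = 2kp/r³, so p = Er³/(2k).
p = (297)·(0.184)³ / (2·8.99×10⁹) = 1.029×10⁻¹⁰ C·m.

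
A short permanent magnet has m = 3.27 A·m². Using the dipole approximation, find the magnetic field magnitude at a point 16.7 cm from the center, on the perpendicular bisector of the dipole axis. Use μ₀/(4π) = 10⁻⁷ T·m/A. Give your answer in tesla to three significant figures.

B ≈ 7.02×10⁻⁵ T

In the equatorial plane B = (μ₀/4π)·m/r³ (half the axial value).
B = (10⁻⁷)·(3.27) / (0.167)³ = 7.021×10⁻⁵ T.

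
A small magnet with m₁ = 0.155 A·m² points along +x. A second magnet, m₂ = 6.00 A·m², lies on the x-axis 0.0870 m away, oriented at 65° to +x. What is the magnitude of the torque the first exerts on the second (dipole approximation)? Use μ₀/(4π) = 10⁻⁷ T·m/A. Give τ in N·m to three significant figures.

τ ≈ 2.56×10⁻⁴ N·m

Dipole B is on the axis of dipole A, so B₁ there is axial: B₁ = (μ₀/4π)·2m₁/r³ along +x.
B₁ = 2(10⁻⁷)(0.155)/(0.0870)³ = 4.708×10⁻⁵ T.
τ = m₂ B₁ sinθ.
τ = (6.00)(4.708×10⁻⁵)·sin65° = 2.560×10⁻⁴ N·m.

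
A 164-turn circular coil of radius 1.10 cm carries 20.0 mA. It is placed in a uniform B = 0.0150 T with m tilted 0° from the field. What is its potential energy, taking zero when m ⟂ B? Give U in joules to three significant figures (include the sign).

U ≈ -1.87×10⁻⁵ J

m = NIA = NIπa² = 164·(0.0200)·π·(0.0110)² = 0.001247 A·m².
U = −m·B = −mB cosθ.
U = −(0.001247)(0.0150)·cos0° = -1.871×10⁻⁵ J.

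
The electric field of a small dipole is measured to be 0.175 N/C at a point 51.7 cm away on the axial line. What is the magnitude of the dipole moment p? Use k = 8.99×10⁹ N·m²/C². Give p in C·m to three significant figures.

On axis E = 2kp/r³, so p = Er³/(2k).
p = (0.175)·(0.517)³ / (2·8.99×10⁹) = 1.345×10⁻¹² C·m.

p ≈ 1.34×10⁻¹² C·m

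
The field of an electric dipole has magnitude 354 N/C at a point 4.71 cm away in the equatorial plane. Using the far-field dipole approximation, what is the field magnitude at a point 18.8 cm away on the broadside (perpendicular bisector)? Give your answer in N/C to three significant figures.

Dipole fields scale as 1/r³ in the far field; the geometry is the same at both points.
E₂ = E₁ · (r₁/r₂)³ = 354 · (4.71/18.8)³.
(r₁/r₂)³ = (0.2505)³ = 0.01572.
E₂ ≈ 5.567 N/C.

E ≈ 5.57 N/C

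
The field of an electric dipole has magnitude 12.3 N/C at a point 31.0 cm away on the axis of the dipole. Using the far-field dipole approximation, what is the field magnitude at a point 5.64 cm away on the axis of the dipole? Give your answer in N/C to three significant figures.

Dipole fields scale as 1/r³ in the far field; the geometry is the same at both points.
E₂ = E₁ · (r₁/r₂)³ = 12.3 · (31.0/5.64)³.
(r₁/r₂)³ = (5.496)³ = 166.1.
E₂ ≈ 2042 N/C.

E ≈ 2040 N/C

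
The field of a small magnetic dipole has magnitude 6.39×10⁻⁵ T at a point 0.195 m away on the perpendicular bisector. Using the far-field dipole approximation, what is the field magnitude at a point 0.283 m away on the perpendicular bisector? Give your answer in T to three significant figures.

B ≈ 2.09×10⁻⁵ T

Dipole fields scale as 1/r³ in the far field; the geometry is the same at both points.
B₂ = B₁ · (r₁/r₂)³ = 6.39×10⁻⁵ · (0.195/0.283)³.
(r₁/r₂)³ = (0.689)³ = 0.3271.
B₂ ≈ 2.090×10⁻⁵ T.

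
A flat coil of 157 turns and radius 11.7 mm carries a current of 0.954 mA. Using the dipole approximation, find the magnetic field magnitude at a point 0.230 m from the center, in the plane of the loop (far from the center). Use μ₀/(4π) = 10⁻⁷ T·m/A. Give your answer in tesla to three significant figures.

B ≈ 5.29×10⁻¹⁰ T

m = NIA = NIπa² = 157·(9.54×10⁻⁴)·π·(0.0117)² = 6.441×10⁻⁵ A·m².
In the equatorial plane B = (μ₀/4π)·m/r³ (half the axial value).
B = (10⁻⁷)·(6.441×10⁻⁵) / (0.230)³ = 5.294×10⁻¹⁰ T.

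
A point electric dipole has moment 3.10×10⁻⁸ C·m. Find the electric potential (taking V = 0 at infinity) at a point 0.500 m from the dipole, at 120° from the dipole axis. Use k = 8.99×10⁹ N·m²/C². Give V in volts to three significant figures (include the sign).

The dipole potential is V = kp cosθ / r².
V = (8.99×10⁹)(3.10×10⁻⁸)·cos120° / (0.500)² = -557.4 V.

V ≈ -557 V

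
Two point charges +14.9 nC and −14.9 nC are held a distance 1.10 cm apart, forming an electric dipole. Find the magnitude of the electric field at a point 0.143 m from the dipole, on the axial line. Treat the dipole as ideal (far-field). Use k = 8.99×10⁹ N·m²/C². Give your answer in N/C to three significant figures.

E ≈ 1010 N/C

Dipole moment p = qd = (1.49×10⁻⁸ C)(0.0110 m) = 1.639×10⁻¹⁰ C·m.
On the dipole axis E = 2kp/r³.
E = 2·(8.99×10⁹)(1.639×10⁻¹⁰) / (0.143)³ = 1008 N/C.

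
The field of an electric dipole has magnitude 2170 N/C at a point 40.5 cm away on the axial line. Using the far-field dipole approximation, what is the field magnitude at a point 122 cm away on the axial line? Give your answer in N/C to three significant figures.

E ≈ 79.4 N/C

Dipole fields scale as 1/r³ in the far field; the geometry is the same at both points.
E₂ = E₁ · (r₁/r₂)³ = 2170 · (40.5/122)³.
(r₁/r₂)³ = (0.332)³ = 0.03658.
E₂ ≈ 79.39 N/C.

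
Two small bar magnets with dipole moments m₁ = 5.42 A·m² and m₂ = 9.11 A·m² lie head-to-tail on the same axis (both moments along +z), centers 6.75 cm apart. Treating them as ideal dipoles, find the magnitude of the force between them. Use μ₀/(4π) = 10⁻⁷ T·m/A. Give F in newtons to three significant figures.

F ≈ 1.43 N

On-axis B of dipole 1: B = (μ₀/4π)·2m₁/r³. Force on dipole 2: F = m₂·dB/dr.
dB/dr = −(μ₀/4π)·6m₁/r⁴, so |F| = (μ₀/4π)·6m₁m₂/r⁴.
F = 6(10⁻⁷)(5.42)(9.11)/(0.0675)⁴ = 1.427 N.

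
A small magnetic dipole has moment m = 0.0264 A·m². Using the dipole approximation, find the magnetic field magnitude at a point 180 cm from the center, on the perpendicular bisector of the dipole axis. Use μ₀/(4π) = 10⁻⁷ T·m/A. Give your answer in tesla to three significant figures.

B ≈ 4.53×10⁻¹⁰ T

In the equatorial plane B = (μ₀/4π)·m/r³ (half the axial value).
B = (10⁻⁷)·(0.0264) / (1.80)³ = 4.527×10⁻¹⁰ T.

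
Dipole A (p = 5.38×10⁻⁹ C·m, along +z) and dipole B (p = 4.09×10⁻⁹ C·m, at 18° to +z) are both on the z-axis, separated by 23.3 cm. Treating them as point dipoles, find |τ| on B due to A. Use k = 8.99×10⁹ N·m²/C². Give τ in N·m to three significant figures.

The second dipole sits on the axis of the first, so the field there is axial: E₁ = 2kp₁/r³ along +z.
E₁ = 2(8.99×10⁹)(5.38×10⁻⁹)/(0.233)³ = 7647 N/C.
Torque on the second dipole: τ = p₂ E₁ sinθ.
τ = (4.09×10⁻⁹)(7647)·sin18° = 9.665×10⁻⁶ N·m.

τ ≈ 9.67×10⁻⁶ N·m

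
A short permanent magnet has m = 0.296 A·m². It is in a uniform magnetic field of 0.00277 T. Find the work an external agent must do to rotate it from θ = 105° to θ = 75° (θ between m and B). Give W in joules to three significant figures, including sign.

W ≈ -4.24×10⁻⁴ J

W_ext = ΔU = −mB cosθ₂ + mB cosθ₁ = mB(cosθ₁ − cosθ₂).
W = (0.296)(0.00277)·(cos105° − cos75°) = (8.199×10⁻⁴)·(-0.5176) = -4.244×10⁻⁴ J.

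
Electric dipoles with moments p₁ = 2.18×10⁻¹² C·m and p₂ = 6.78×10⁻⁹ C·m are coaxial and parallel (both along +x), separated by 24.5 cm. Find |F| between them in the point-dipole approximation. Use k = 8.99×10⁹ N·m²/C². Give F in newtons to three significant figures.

On-axis field of dipole 1 at distance r: E = 2kp₁/r³. Force on dipole 2 is F = p₂·dE/dr (gradient along axis).
dE/dr = −6kp₁/r⁴, so |F| = 6kp₁p₂/r⁴ (attractive for aligned moments).
F = 6(8.99×10⁹)(2.18×10⁻¹²)(6.78×10⁻⁹)/(0.245)⁴ = 2.213×10⁻⁷ N.

F ≈ 2.21×10⁻⁷ N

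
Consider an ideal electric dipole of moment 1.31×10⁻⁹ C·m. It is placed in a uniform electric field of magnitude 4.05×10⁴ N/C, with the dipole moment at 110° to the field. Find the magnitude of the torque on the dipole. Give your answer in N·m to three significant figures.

τ ≈ 4.99×10⁻⁵ N·m

Torque on an electric dipole: τ = pE sinθ.
τ = (1.31×10⁻⁹)(4.05×10⁴)·sin110° = 4.986×10⁻⁵ N·m.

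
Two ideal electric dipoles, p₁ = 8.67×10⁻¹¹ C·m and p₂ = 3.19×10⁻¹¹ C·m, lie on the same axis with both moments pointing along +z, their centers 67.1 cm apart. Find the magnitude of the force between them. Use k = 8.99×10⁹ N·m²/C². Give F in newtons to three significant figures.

F ≈ 7.36×10⁻¹⁰ N

On-axis field of dipole 1 at distance r: E = 2kp₁/r³. Force on dipole 2 is F = p₂·dE/dr (gradient along axis).
dE/dr = −6kp₁/r⁴, so |F| = 6kp₁p₂/r⁴ (attractive for aligned moments).
F = 6(8.99×10⁹)(8.67×10⁻¹¹)(3.19×10⁻¹¹)/(0.671)⁴ = 7.359×10⁻¹⁰ N.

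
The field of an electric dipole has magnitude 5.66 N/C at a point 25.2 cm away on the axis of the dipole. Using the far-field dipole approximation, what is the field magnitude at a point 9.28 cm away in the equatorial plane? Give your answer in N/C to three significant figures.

E ≈ 56.7 N/C

Dipole fields scale as 1/r³ in the far field.
The axial field is twice the equatorial field at the same r, so the geometry factor is 1/2.
E₂ = E₁ · (1/2) · (r₁/r₂)³ = 5.66 · 0.5 · (25.2/9.28)³.
(r₁/r₂)³ = (2.716)³ = 20.02.
E₂ ≈ 56.67 N/C.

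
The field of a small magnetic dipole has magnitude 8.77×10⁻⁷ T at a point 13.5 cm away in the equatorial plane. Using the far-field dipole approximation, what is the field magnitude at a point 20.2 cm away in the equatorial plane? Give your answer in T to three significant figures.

Dipole fields scale as 1/r³ in the far field; the geometry is the same at both points.
B₂ = B₁ · (r₁/r₂)³ = 8.77×10⁻⁷ · (13.5/20.2)³.
(r₁/r₂)³ = (0.6683)³ = 0.2985.
B₂ ≈ 2.618×10⁻⁷ T.

B ≈ 2.62×10⁻⁷ T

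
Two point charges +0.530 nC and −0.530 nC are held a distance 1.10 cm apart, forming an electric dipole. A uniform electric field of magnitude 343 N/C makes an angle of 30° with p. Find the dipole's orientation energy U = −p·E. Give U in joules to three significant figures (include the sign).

Dipole moment p = qd = (5.30×10⁻¹⁰ C)(0.0110 m) = 5.83×10⁻¹² C·m.
U = −p·E = −pE cosθ.
U = −(5.83×10⁻¹²)(343)·cos30° = -1.732×10⁻⁹ J.

U ≈ -1.73×10⁻⁹ J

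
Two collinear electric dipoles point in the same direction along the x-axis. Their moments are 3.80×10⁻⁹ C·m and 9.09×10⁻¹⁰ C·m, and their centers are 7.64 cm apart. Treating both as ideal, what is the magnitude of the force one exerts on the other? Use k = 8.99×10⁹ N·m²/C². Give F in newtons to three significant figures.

On-axis field of dipole 1 at distance r: E = 2kp₁/r³. Force on dipole 2 is F = p₂·dE/dr (gradient along axis).
dE/dr = −6kp₁/r⁴, so |F| = 6kp₁p₂/r⁴ (attractive for aligned moments).
F = 6(8.99×10⁹)(3.80×10⁻⁹)(9.09×10⁻¹⁰)/(0.0764)⁴ = 0.005469 N.

F ≈ 0.00547 N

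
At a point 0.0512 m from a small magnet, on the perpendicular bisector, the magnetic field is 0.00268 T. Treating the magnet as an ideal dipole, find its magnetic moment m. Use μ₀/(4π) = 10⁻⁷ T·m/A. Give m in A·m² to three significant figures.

m ≈ 3.60 A·m²

In the equatorial plane B = (μ₀/4π)·m/r³, so m = Br³·4π/(μ₀).
m = (0.00268)·(0.0512)³ / (10⁻⁷) = 3.597 A·m².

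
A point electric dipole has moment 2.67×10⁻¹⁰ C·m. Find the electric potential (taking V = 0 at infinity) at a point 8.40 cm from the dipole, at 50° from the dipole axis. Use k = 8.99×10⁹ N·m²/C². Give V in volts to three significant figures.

The dipole potential is V = kp cosθ / r².
V = (8.99×10⁹)(2.67×10⁻¹⁰)·cos50° / (0.0840)² = 218.7 V.

V ≈ 219 V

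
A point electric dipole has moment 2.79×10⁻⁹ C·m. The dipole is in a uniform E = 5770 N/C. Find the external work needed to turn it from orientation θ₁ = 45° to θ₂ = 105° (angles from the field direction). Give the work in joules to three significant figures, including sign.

W ≈ 1.55×10⁻⁵ J

W_ext = ΔU = U(θ₂) − U(θ₁) = −pE cosθ₂ − (−pE cosθ₁) = pE(cosθ₁ − cosθ₂).
W = (2.79×10⁻⁹)(5770)·(cos45° − cos105°) = (1.610×10⁻⁵)·(+0.9659) = 1.555×10⁻⁵ J.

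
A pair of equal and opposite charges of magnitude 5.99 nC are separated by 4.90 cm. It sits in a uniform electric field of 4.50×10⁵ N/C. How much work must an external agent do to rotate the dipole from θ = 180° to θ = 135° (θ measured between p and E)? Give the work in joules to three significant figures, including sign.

Dipole moment p = qd = (5.99×10⁻⁹ C)(0.0490 m) = 2.935×10⁻¹⁰ C·m.
W_ext = ΔU = U(θ₂) − U(θ₁) = −pE cosθ₂ − (−pE cosθ₁) = pE(cosθ₁ − cosθ₂).
W = (2.935×10⁻¹⁰)(4.50×10⁵)·(cos180° − cos135°) = (1.321×10⁻⁴)·(-0.2929) = -3.868×10⁻⁵ J.

W ≈ -3.87×10⁻⁵ J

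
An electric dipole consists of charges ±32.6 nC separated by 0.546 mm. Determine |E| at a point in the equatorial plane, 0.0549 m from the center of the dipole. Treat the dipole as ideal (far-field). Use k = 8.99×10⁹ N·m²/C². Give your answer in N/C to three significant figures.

E ≈ 967 N/C

Dipole moment p = qd = (3.26×10⁻⁸ C)(5.46×10⁻⁴ m) = 1.78×10⁻¹¹ C·m.
In the equatorial plane E = kp/r³.
E = (8.99×10⁹)(1.78×10⁻¹¹) / (0.0549)³ = 967.1 N/C.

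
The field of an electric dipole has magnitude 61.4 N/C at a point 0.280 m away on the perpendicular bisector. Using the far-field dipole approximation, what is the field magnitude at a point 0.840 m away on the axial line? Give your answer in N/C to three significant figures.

Dipole fields scale as 1/r³ in the far field.
The axial field is twice the equatorial field at the same r, so the geometry factor is 2/1.
E₂ = E₁ · (2/1) · (r₁/r₂)³ = 61.4 · 2 · (0.280/0.840)³.
(r₁/r₂)³ = (0.3333)³ = 0.03704.
E₂ ≈ 4.548 N/C.

E ≈ 4.55 N/C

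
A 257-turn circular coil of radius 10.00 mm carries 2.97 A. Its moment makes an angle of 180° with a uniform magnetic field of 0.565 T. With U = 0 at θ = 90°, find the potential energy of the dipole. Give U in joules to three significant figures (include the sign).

m = NIA = NIπa² = 257·(2.97)·π·(0.0100)² = 0.2398 A·m².
U = −m·B = −mB cosθ.
U = −(0.2398)(0.565)·cos180° = 0.1355 J.

U ≈ 0.135 J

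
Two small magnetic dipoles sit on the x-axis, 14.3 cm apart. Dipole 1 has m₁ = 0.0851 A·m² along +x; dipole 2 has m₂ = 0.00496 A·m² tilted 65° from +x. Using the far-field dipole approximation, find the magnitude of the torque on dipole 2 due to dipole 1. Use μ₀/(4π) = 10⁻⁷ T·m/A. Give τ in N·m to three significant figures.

τ ≈ 2.62×10⁻⁸ N·m

Dipole B is on the axis of dipole A, so B₁ there is axial: B₁ = (μ₀/4π)·2m₁/r³ along +x.
B₁ = 2(10⁻⁷)(0.0851)/(0.143)³ = 5.820×10⁻⁶ T.
τ = m₂ B₁ sinθ.
τ = (0.00496)(5.820×10⁻⁶)·sin65° = 2.616×10⁻⁸ N·m.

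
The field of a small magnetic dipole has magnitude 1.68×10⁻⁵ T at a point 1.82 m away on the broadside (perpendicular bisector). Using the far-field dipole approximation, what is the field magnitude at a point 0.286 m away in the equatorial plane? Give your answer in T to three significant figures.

Dipole fields scale as 1/r³ in the far field; the geometry is the same at both points.
B₂ = B₁ · (r₁/r₂)³ = 1.68×10⁻⁵ · (1.82/0.286)³.
(r₁/r₂)³ = (6.364)³ = 257.7.
B₂ ≈ 0.004329 T.

B ≈ 0.00433 T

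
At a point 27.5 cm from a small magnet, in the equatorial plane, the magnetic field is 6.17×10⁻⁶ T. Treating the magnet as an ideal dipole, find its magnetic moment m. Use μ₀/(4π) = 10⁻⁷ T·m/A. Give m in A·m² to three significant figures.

m ≈ 1.28 A·m²

In the equatorial plane B = (μ₀/4π)·m/r³, so m = Br³·4π/(μ₀).
m = (6.17×10⁻⁶)·(0.275)³ / (10⁻⁷) = 1.283 A·m².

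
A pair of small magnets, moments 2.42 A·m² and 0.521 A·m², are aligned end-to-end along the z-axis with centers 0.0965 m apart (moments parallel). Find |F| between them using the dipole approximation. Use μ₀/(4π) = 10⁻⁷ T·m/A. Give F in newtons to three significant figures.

On-axis B of dipole 1: B = (μ₀/4π)·2m₁/r³. Force on dipole 2: F = m₂·dB/dr.
dB/dr = −(μ₀/4π)·6m₁/r⁴, so |F| = (μ₀/4π)·6m₁m₂/r⁴.
F = 6(10⁻⁷)(2.42)(0.521)/(0.0965)⁴ = 0.008724 N.

F ≈ 0.00872 N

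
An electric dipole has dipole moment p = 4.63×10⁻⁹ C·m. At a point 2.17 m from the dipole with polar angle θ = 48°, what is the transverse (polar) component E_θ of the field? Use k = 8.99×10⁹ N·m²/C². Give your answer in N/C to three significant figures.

For a dipole, E_θ = (kp sinθ)/r³.
kp/r³ = (8.99×10⁹)(4.63×10⁻⁹)/(2.17)³ = 4.073 N/C.
E_θ = 4.073·sin48° = 3.027 N/C.

E_θ ≈ 3.03 N/C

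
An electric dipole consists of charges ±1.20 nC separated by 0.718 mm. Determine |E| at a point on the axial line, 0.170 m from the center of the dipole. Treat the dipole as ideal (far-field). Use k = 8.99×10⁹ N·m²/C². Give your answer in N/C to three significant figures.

E ≈ 3.15 N/C

Dipole moment p = qd = (1.20×10⁻⁹ C)(7.18×10⁻⁴ m) = 8.616×10⁻¹³ C·m.
On the dipole axis E = 2kp/r³.
E = 2·(8.99×10⁹)(8.616×10⁻¹³) / (0.170)³ = 3.153 N/C.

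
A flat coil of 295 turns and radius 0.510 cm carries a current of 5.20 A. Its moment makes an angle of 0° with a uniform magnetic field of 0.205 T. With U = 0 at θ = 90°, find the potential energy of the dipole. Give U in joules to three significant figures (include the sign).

U ≈ -0.0257 J

m = NIA = NIπa² = 295·(5.20)·π·(0.00510)² = 0.1253 A·m².
U = −m·B = −mB cosθ.
U = −(0.1253)(0.205)·cos0° = -0.02569 J.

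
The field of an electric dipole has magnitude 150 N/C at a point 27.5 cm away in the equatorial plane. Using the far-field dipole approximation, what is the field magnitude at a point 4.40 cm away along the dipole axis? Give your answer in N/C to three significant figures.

E ≈ 7.32×10⁴ N/C

Dipole fields scale as 1/r³ in the far field.
The axial field is twice the equatorial field at the same r, so the geometry factor is 2/1.
E₂ = E₁ · (2/1) · (r₁/r₂)³ = 150 · 2 · (27.5/4.40)³.
(r₁/r₂)³ = (6.25)³ = 244.1.
E₂ ≈ 7.324×10⁴ N/C.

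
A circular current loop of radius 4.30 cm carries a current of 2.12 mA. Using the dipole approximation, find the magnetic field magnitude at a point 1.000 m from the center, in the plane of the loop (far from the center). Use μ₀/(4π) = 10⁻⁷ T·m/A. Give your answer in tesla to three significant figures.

Magnetic moment m = IA = Iπa² = (0.00212)·π·(0.0430)² = 1.231×10⁻⁵ A·m².
In the equatorial plane B = (μ₀/4π)·m/r³ (half the axial value).
B = (10⁻⁷)·(1.231×10⁻⁵) / (1.00)³ = 1.231×10⁻¹² T.

B ≈ 1.23×10⁻¹² T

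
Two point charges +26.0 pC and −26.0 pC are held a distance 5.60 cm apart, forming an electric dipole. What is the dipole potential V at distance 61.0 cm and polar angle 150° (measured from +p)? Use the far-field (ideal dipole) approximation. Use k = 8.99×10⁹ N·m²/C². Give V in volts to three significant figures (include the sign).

Dipole moment p = qd = (2.60×10⁻¹¹ C)(0.0560 m) = 1.456×10⁻¹² C·m.
The dipole potential is V = kp cosθ / r².
V = (8.99×10⁹)(1.456×10⁻¹²)·cos150° / (0.610)² = -0.03046 V.

V ≈ -0.0305 V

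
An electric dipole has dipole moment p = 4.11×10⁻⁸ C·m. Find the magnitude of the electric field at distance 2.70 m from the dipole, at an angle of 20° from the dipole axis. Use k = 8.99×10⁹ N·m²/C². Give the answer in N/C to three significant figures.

At angle θ the dipole field magnitude is E = (kp/r³)·√(1 + 3cos²θ).
kp/r³ = (8.99×10⁹)(4.11×10⁻⁸) / (2.70)³ = 18.77 N/C.
√(1 + 3cos²20°) = √(1 + 3·0.8830) = √3.6491 ≈ 1.9103.
E ≈ 18.77 × 1.910 = 35.86 N/C.

E ≈ 35.9 N/C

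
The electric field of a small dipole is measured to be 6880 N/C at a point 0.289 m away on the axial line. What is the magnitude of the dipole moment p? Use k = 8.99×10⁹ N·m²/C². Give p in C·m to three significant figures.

p ≈ 9.24×10⁻⁹ C·m

On axis E = 2kp/r³, so p = Er³/(2k).
p = (6880)·(0.289)³ / (2·8.99×10⁹) = 9.236×10⁻⁹ C·m.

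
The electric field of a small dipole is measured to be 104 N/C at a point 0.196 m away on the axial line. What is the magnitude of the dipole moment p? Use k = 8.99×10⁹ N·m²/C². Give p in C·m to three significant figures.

p ≈ 4.36×10⁻¹¹ C·m

On axis E = 2kp/r³, so p = Er³/(2k).
p = (104)·(0.196)³ / (2·8.99×10⁹) = 4.355×10⁻¹¹ C·m.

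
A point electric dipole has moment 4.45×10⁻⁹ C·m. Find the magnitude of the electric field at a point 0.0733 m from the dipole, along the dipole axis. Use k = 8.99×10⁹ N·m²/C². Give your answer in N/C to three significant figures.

E ≈ 2.03×10⁵ N/C

On the dipole axis E = 2kp/r³.
E = 2·(8.99×10⁹)(4.45×10⁻⁹) / (0.0733)³ = 2.032×10⁵ N/C.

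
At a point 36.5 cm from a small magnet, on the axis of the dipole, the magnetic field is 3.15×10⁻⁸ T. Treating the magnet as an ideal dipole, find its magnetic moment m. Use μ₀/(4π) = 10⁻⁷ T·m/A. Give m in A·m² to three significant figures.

m ≈ 0.00766 A·m²

On axis B = (μ₀/4π)·2m/r³, so m = Br³·4π/(μ₀·2).
m = (3.15×10⁻⁸)·(0.365)³ / (2·10⁻⁷) = 0.007659 A·m².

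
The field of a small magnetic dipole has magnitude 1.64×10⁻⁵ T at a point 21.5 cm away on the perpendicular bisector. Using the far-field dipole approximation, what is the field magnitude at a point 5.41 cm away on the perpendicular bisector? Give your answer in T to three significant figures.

B ≈ 0.00103 T

Dipole fields scale as 1/r³ in the far field; the geometry is the same at both points.
B₂ = B₁ · (r₁/r₂)³ = 1.64×10⁻⁵ · (21.5/5.41)³.
(r₁/r₂)³ = (3.974)³ = 62.77.
B₂ ≈ 0.001029 T.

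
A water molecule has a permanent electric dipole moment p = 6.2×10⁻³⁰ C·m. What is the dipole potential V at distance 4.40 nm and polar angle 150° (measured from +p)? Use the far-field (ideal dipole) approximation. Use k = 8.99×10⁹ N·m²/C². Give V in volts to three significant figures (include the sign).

V ≈ -0.00249 V

The dipole potential is V = kp cosθ / r².
V = (8.99×10⁹)(6.20×10⁻³⁰)·cos150° / (4.40×10⁻⁹)² = -0.002493 V.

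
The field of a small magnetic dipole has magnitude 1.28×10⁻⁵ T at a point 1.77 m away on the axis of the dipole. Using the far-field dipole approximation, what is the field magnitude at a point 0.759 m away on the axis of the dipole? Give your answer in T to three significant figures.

Dipole fields scale as 1/r³ in the far field; the geometry is the same at both points.
B₂ = B₁ · (r₁/r₂)³ = 1.28×10⁻⁵ · (1.77/0.759)³.
(r₁/r₂)³ = (2.332)³ = 12.68.
B₂ ≈ 1.623×10⁻⁴ T.

B ≈ 1.62×10⁻⁴ T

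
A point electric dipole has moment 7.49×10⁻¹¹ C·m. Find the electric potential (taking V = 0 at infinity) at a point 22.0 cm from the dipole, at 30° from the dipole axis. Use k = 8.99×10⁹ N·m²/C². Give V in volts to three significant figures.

The dipole potential is V = kp cosθ / r².
V = (8.99×10⁹)(7.49×10⁻¹¹)·cos30° / (0.220)² = 12.05 V.

V ≈ 12.0 V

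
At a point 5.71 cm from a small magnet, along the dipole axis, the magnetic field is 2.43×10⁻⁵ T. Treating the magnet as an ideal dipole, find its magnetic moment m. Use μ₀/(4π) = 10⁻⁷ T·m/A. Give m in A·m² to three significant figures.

On axis B = (μ₀/4π)·2m/r³, so m = Br³·4π/(μ₀·2).
m = (2.43×10⁻⁵)·(0.0571)³ / (2·10⁻⁷) = 0.02262 A·m².

m ≈ 0.0226 A·m²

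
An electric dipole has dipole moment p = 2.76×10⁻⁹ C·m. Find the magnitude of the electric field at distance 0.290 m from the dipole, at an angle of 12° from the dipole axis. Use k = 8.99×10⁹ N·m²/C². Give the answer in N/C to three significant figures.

At angle θ the dipole field magnitude is E = (kp/r³)·√(1 + 3cos²θ).
kp/r³ = (8.99×10⁹)(2.76×10⁻⁹) / (0.290)³ = 1017 N/C.
√(1 + 3cos²12°) = √(1 + 3·0.9568) = √3.8703 ≈ 1.9673.
E ≈ 1017 × 1.967 = 2001 N/C.

E ≈ 2000 N/C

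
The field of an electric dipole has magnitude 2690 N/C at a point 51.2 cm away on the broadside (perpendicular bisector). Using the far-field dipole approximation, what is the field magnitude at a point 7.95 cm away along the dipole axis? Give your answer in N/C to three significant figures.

Dipole fields scale as 1/r³ in the far field.
The axial field is twice the equatorial field at the same r, so the geometry factor is 2/1.
E₂ = E₁ · (2/1) · (r₁/r₂)³ = 2690 · 2 · (51.2/7.95)³.
(r₁/r₂)³ = (6.44)³ = 267.1.
E₂ ≈ 1.437×10⁶ N/C.

E ≈ 1.44×10⁶ N/C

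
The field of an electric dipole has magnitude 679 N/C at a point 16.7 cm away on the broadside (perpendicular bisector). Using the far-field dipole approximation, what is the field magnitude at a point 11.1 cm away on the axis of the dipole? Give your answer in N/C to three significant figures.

Dipole fields scale as 1/r³ in the far field.
The axial field is twice the equatorial field at the same r, so the geometry factor is 2/1.
E₂ = E₁ · (2/1) · (r₁/r₂)³ = 679 · 2 · (16.7/11.1)³.
(r₁/r₂)³ = (1.505)³ = 3.405.
E₂ ≈ 4625 N/C.

E ≈ 4620 N/C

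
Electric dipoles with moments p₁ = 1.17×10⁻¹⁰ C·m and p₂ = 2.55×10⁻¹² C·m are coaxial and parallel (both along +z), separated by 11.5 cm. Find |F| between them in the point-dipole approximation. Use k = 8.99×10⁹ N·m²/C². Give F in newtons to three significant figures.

On-axis field of dipole 1 at distance r: E = 2kp₁/r³. Force on dipole 2 is F = p₂·dE/dr (gradient along axis).
dE/dr = −6kp₁/r⁴, so |F| = 6kp₁p₂/r⁴ (attractive for aligned moments).
F = 6(8.99×10⁹)(1.17×10⁻¹⁰)(2.55×10⁻¹²)/(0.115)⁴ = 9.201×10⁻⁸ N.

F ≈ 9.20×10⁻⁸ N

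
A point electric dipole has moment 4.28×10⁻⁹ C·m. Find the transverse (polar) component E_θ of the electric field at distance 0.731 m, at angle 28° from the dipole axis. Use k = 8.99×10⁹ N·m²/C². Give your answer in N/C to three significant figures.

For a dipole, E_θ = (kp sinθ)/r³.
kp/r³ = (8.99×10⁹)(4.28×10⁻⁹)/(0.731)³ = 98.50 N/C.
E_θ = 98.50·sin28° = 46.24 N/C.

E_θ ≈ 46.2 N/C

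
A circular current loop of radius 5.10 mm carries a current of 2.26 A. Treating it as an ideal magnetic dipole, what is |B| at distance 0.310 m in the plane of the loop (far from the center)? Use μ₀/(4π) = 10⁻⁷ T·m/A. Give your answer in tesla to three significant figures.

B ≈ 6.20×10⁻¹⁰ T

Magnetic moment m = IA = Iπa² = (2.26)·π·(0.00510)² = 1.847×10⁻⁴ A·m².
In the equatorial plane B = (μ₀/4π)·m/r³ (half the axial value).
B = (10⁻⁷)·(1.847×10⁻⁴) / (0.310)³ = 6.200×10⁻¹⁰ T.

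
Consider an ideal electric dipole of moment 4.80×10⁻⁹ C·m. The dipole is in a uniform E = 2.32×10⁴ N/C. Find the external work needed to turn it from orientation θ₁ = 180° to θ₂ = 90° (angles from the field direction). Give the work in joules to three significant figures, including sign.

W_ext = ΔU = U(θ₂) − U(θ₁) = −pE cosθ₂ − (−pE cosθ₁) = pE(cosθ₁ − cosθ₂).
W = (4.80×10⁻⁹)(2.32×10⁴)·(cos180° − cos90°) = (1.114×10⁻⁴)·(-1.0000) = -1.114×10⁻⁴ J.

W ≈ -1.11×10⁻⁴ J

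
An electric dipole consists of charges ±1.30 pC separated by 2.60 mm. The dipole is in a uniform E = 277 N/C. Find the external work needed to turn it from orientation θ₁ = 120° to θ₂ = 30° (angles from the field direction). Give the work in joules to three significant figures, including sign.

Dipole moment p = qd = (1.30×10⁻¹² C)(0.00260 m) = 3.38×10⁻¹⁵ C·m.
W_ext = ΔU = U(θ₂) − U(θ₁) = −pE cosθ₂ − (−pE cosθ₁) = pE(cosθ₁ − cosθ₂).
W = (3.38×10⁻¹⁵)(277)·(cos120° − cos30°) = (9.363×10⁻¹³)·(-1.3660) = -1.279×10⁻¹² J.

W ≈ -1.28×10⁻¹² J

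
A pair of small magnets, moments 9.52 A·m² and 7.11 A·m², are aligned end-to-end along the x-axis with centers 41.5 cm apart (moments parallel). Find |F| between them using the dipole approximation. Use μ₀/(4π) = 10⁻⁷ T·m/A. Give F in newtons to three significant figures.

On-axis B of dipole 1: B = (μ₀/4π)·2m₁/r³. Force on dipole 2: F = m₂·dB/dr.
dB/dr = −(μ₀/4π)·6m₁/r⁴, so |F| = (μ₀/4π)·6m₁m₂/r⁴.
F = 6(10⁻⁷)(9.52)(7.11)/(0.415)⁴ = 0.001369 N.

F ≈ 0.00137 N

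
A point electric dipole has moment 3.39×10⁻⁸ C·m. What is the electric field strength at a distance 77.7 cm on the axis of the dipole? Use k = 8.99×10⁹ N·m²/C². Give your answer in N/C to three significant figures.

On the dipole axis E = 2kp/r³.
E = 2·(8.99×10⁹)(3.39×10⁻⁸) / (0.777)³ = 1299 N/C.

E ≈ 1300 N/C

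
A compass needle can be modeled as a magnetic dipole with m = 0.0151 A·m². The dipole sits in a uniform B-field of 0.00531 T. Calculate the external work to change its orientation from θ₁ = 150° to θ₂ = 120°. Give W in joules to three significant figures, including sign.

W ≈ -2.93×10⁻⁵ J

W_ext = ΔU = −mB cosθ₂ + mB cosθ₁ = mB(cosθ₁ − cosθ₂).
W = (0.0151)(0.00531)·(cos150° − cos120°) = (8.018×10⁻⁵)·(-0.3660) = -2.935×10⁻⁵ J.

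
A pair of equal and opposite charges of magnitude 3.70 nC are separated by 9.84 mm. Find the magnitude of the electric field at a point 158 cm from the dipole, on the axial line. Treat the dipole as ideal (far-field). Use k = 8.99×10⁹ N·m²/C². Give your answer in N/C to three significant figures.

E ≈ 0.166 N/C

Dipole moment p = qd = (3.70×10⁻⁹ C)(0.00984 m) = 3.641×10⁻¹¹ C·m.
On the dipole axis E = 2kp/r³.
E = 2·(8.99×10⁹)(3.641×10⁻¹¹) / (1.58)³ = 0.1660 N/C.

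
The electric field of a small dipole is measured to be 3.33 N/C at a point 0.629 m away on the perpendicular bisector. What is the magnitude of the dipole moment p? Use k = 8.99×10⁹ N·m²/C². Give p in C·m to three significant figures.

In the equatorial plane E = kp/r³, so p = Er³/(k).
p = (3.33)·(0.629)³ / (8.99×10⁹) = 9.218×10⁻¹¹ C·m.

p ≈ 9.22×10⁻¹¹ C·m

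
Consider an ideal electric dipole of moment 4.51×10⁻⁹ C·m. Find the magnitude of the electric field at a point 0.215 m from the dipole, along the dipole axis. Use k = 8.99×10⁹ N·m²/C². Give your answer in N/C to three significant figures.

E ≈ 8160 N/C

On the dipole axis E = 2kp/r³.
E = 2·(8.99×10⁹)(4.51×10⁻⁹) / (0.215)³ = 8159 N/C.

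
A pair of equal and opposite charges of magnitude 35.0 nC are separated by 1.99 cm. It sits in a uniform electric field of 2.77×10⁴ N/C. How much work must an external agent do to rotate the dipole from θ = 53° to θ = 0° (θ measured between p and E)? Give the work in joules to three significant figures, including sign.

W ≈ -7.68×10⁻⁶ J

Dipole moment p = qd = (3.50×10⁻⁸ C)(0.0199 m) = 6.965×10⁻¹⁰ C·m.
W_ext = ΔU = U(θ₂) − U(θ₁) = −pE cosθ₂ − (−pE cosθ₁) = pE(cosθ₁ − cosθ₂).
W = (6.965×10⁻¹⁰)(2.77×10⁴)·(cos53° − cos0°) = (1.929×10⁻⁵)·(-0.3982) = -7.682×10⁻⁶ J.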